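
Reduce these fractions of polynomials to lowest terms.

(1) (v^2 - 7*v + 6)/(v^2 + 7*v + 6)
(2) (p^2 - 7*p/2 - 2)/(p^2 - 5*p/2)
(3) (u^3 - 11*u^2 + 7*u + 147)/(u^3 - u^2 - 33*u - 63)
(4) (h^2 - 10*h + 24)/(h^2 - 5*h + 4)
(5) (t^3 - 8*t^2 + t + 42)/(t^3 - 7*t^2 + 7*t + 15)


(1) = (v^2 - 7*v + 6)/(v^2 + 7*v + 6)
(2) = (2*p^2 - 7*p - 4)/(2*p^2 - 5*p)
(3) = (u - 7)/(u + 3)
(4) = (h - 6)/(h - 1)
(5) = (t^2 - 5*t - 14)/(t^2 - 4*t - 5)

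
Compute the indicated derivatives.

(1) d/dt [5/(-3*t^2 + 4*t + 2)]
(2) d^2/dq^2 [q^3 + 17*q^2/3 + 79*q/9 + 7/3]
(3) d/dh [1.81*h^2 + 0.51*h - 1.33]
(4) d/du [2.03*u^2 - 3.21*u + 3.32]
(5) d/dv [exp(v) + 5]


(1) = 10*(3*t - 2)/(-3*t^2 + 4*t + 2)^2
(2) = 6*q + 34/3
(3) = 3.62*h + 0.51
(4) = 4.06*u - 3.21
(5) = exp(v)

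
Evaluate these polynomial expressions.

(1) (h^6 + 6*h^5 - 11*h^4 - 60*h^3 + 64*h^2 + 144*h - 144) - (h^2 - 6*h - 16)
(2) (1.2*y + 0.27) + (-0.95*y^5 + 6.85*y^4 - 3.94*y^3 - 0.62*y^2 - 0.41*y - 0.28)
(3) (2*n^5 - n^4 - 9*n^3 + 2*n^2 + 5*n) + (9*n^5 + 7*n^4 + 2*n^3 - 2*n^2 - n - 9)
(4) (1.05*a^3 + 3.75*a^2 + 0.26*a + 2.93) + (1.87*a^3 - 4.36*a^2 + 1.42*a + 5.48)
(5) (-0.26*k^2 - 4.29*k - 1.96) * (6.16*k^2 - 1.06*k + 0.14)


(1) = h^6 + 6*h^5 - 11*h^4 - 60*h^3 + 63*h^2 + 150*h - 128
(2) = -0.95*y^5 + 6.85*y^4 - 3.94*y^3 - 0.62*y^2 + 0.79*y - 0.01
(3) = 11*n^5 + 6*n^4 - 7*n^3 + 4*n - 9
(4) = 2.92*a^3 - 0.61*a^2 + 1.68*a + 8.41
(5) = -1.6016*k^4 - 26.1508*k^3 - 7.5626*k^2 + 1.477*k - 0.2744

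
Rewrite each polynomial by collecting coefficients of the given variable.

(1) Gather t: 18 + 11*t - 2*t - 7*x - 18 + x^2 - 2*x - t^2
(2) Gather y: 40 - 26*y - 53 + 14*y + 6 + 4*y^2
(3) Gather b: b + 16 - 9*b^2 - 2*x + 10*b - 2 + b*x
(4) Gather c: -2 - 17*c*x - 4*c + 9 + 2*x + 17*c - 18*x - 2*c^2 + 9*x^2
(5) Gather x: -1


(1) = -t^2 + 9*t + x^2 - 9*x
(2) = 4*y^2 - 12*y - 7
(3) = -9*b^2 + b*(x + 11) - 2*x + 14
(4) = -2*c^2 + c*(13 - 17*x) + 9*x^2 - 16*x + 7
(5) = -1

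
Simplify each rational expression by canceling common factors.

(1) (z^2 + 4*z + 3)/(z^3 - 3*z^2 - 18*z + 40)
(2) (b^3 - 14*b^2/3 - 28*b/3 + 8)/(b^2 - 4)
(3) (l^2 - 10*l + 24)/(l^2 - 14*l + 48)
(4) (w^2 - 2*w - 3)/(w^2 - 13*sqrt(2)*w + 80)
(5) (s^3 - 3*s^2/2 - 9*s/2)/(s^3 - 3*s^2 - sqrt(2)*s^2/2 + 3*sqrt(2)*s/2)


(1) = (z^2 + 4*z + 3)/(z^3 - 3*z^2 - 18*z + 40)
(2) = (3*b^2 - 20*b + 12)/(3*b - 6)
(3) = (l - 4)/(l - 8)
(4) = (w^2 - 2*w - 3)/(w^2 - 13*sqrt(2)*w + 80)
(5) = (4*s + 6)/(4*s - 2*sqrt(2))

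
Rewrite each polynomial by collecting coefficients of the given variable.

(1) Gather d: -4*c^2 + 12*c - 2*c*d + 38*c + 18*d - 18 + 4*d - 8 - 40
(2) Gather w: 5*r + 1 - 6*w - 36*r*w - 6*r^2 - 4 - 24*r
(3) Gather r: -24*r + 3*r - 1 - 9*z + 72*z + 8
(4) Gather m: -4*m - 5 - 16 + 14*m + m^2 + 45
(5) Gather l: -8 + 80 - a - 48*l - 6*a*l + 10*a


(1) = -4*c^2 + 50*c + d*(22 - 2*c) - 66
(2) = -6*r^2 - 19*r + w*(-36*r - 6) - 3
(3) = -21*r + 63*z + 7
(4) = m^2 + 10*m + 24
(5) = 9*a + l*(-6*a - 48) + 72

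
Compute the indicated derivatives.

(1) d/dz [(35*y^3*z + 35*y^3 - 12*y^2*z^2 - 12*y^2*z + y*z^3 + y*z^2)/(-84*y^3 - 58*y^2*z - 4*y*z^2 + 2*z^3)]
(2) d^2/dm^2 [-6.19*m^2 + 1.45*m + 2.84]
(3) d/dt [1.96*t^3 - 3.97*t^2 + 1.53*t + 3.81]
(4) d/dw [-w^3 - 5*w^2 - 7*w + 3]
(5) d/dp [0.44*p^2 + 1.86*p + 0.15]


(1) = y*(-30*y^3 + 12*y^2*z + 31*y^2 + 10*y*z^2 + 10*y*z - z^2)/(2*(36*y^4 + 60*y^3*z + 37*y^2*z^2 + 10*y*z^3 + z^4))
(2) = -12.3800000000000
(3) = 5.88*t^2 - 7.94*t + 1.53
(4) = -3*w^2 - 10*w - 7
(5) = 0.88*p + 1.86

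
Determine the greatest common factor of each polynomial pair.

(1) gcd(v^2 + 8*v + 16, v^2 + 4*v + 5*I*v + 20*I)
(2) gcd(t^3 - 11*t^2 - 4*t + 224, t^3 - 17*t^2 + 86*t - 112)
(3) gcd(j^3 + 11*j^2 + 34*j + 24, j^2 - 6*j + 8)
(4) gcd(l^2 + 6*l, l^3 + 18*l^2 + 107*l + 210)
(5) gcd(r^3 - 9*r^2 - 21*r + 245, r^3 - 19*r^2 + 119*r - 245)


(1) = v + 4
(2) = t^2 - 15*t + 56
(3) = 1
(4) = l + 6
(5) = gcd((r - 7)^2*(r + 5), (r - 7)^2*(r - 5)) = r^2 - 14*r + 49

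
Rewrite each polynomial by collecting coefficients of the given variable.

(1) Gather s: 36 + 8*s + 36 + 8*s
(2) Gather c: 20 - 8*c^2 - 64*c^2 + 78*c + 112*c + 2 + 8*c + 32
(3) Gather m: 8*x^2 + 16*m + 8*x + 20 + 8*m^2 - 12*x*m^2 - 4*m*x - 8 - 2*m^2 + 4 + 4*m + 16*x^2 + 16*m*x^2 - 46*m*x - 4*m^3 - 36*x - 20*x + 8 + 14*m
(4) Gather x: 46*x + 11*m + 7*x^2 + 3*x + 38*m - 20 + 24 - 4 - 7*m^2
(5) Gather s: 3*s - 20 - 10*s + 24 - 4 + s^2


(1) = 16*s + 72
(2) = -72*c^2 + 198*c + 54
(3) = -4*m^3 + m^2*(6 - 12*x) + m*(16*x^2 - 50*x + 34) + 24*x^2 - 48*x + 24
(4) = -7*m^2 + 49*m + 7*x^2 + 49*x
(5) = s^2 - 7*s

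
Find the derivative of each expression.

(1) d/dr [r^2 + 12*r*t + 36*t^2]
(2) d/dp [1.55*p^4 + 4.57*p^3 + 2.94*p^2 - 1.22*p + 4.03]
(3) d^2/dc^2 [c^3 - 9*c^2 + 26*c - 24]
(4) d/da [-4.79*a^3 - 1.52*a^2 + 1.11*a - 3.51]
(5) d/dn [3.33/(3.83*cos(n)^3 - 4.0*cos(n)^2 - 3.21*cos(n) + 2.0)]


(1) = 2*r + 12*t
(2) = 6.2*p^3 + 13.71*p^2 + 5.88*p - 1.22
(3) = 6*c - 18
(4) = -14.37*a^2 - 3.04*a + 1.11
(5) = (38.2617*cos(n)^2 - 26.64*cos(n) - 10.6893)*sin(n)/(-0.3375*cos(n) - 2.0*cos(2*n) + 0.9575*cos(3*n))^2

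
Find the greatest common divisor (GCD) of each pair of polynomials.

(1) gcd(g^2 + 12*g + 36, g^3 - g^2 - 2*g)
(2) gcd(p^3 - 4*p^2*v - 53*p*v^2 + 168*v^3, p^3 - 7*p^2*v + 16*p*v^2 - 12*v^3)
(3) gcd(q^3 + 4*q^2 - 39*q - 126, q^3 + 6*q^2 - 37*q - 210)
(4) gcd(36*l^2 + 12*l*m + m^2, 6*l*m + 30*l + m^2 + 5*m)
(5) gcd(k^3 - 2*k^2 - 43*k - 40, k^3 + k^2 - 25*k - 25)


(1) = 1
(2) = gcd((p - 8*v)*(p - 3*v)*(p + 7*v), (p - 3*v)*(p - 2*v)^2) = p - 3*v
(3) = gcd((q - 6)*(q + 3)*(q + 7), (q - 6)*(q + 5)*(q + 7)) = q^2 + q - 42
(4) = 6*l + m
(5) = k^2 + 6*k + 5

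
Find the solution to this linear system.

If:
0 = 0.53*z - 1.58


Then:
z = 2.98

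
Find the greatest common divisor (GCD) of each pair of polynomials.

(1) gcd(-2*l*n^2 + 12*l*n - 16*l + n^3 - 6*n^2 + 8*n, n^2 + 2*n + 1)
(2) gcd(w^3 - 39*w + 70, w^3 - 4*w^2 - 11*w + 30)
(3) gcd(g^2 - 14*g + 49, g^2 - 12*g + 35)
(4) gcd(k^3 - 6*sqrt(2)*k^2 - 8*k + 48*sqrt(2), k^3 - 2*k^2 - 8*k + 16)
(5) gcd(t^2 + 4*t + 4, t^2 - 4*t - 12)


(1) = 1
(2) = w^2 - 7*w + 10
(3) = gcd((g - 7)^2, (g - 7)*(g - 5)) = g - 7
(4) = gcd((k - 6*sqrt(2))*(k - 2*sqrt(2))*(k + 2*sqrt(2)), (k - 2)*(k - 2*sqrt(2))*(k + 2*sqrt(2))) = k^2 - 8
(5) = t + 2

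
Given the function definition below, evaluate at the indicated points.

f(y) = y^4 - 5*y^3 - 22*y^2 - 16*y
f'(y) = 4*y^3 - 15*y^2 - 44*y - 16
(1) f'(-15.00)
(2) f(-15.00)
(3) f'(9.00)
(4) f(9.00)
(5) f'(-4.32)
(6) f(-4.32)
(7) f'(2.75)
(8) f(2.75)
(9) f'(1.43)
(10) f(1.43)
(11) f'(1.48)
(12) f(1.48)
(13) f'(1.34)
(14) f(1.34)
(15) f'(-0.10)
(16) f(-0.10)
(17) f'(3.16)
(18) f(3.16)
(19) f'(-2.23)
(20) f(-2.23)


(1) = -16231.00
(2) = 62790.00
(3) = 1289.00
(4) = 990.00
(5) = -428.34
(6) = 409.94
(7) = -167.25
(8) = -257.17
(9) = -97.90
(10) = -78.31
(11) = -101.01
(12) = -83.28
(13) = -92.27
(14) = -69.75
(15) = -11.75
(16) = 1.39
(17) = -178.61
(18) = -328.30
(19) = -36.83
(20) = 6.45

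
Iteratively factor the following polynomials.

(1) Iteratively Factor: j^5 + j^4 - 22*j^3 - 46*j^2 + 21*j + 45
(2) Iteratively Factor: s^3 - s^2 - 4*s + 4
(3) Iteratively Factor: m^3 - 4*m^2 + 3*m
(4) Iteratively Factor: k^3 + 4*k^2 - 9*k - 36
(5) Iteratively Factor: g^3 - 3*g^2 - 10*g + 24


(1) = (j + 3)*(j^4 - 2*j^3 - 16*j^2 + 2*j + 15) = (j + 3)^2*(j^3 - 5*j^2 - j + 5) = (j + 1)*(j + 3)^2*(j^2 - 6*j + 5) = (j - 1)*(j + 1)*(j + 3)^2*(j - 5)
(2) = (s - 1)*(s^2 - 4) = (s - 1)*(s + 2)*(s - 2)
(3) = (m - 1)*(m^2 - 3*m) = m*(m - 1)*(m - 3)
(4) = (k - 3)*(k^2 + 7*k + 12) = (k - 3)*(k + 4)*(k + 3)
(5) = (g + 3)*(g^2 - 6*g + 8) = (g - 4)*(g + 3)*(g - 2)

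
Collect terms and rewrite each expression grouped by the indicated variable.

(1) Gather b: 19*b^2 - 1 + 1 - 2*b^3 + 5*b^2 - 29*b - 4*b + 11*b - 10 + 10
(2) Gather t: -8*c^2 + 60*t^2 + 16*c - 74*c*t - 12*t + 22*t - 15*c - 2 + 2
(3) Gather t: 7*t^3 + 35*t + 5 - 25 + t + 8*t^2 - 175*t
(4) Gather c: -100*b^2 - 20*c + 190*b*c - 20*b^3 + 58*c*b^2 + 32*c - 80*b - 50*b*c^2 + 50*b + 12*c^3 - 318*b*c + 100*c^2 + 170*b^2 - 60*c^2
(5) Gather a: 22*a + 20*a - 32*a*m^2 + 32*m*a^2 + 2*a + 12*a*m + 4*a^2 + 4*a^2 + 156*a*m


(1) = -2*b^3 + 24*b^2 - 22*b
(2) = -8*c^2 + c + 60*t^2 + t*(10 - 74*c)
(3) = 7*t^3 + 8*t^2 - 139*t - 20
(4) = -20*b^3 + 70*b^2 - 30*b + 12*c^3 + c^2*(40 - 50*b) + c*(58*b^2 - 128*b + 12)
(5) = a^2*(32*m + 8) + a*(-32*m^2 + 168*m + 44)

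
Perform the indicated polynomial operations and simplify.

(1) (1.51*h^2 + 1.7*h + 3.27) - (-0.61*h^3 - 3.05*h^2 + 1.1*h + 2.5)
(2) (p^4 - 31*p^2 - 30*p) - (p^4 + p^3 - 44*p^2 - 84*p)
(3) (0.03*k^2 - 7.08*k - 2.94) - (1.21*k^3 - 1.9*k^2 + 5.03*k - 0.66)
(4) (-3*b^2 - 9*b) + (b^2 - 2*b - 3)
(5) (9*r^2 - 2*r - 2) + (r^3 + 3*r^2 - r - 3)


(1) = 0.61*h^3 + 4.56*h^2 + 0.6*h + 0.77
(2) = -p^3 + 13*p^2 + 54*p
(3) = -1.21*k^3 + 1.93*k^2 - 12.11*k - 2.28
(4) = -2*b^2 - 11*b - 3
(5) = r^3 + 12*r^2 - 3*r - 5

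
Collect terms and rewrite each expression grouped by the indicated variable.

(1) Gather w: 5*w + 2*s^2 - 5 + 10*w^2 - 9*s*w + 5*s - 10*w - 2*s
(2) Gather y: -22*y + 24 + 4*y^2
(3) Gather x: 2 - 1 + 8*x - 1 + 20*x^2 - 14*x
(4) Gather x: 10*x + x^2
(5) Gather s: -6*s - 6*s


(1) = 2*s^2 + 3*s + 10*w^2 + w*(-9*s - 5) - 5
(2) = 4*y^2 - 22*y + 24
(3) = 20*x^2 - 6*x
(4) = x^2 + 10*x
(5) = -12*s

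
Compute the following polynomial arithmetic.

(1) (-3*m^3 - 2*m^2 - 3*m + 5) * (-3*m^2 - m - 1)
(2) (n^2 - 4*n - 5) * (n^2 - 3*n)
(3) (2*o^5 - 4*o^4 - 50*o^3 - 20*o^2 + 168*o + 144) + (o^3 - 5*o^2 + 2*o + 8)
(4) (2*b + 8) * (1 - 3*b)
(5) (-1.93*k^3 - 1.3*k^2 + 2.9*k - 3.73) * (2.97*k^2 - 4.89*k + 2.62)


(1) = 9*m^5 + 9*m^4 + 14*m^3 - 10*m^2 - 2*m - 5
(2) = n^4 - 7*n^3 + 7*n^2 + 15*n
(3) = 2*o^5 - 4*o^4 - 49*o^3 - 25*o^2 + 170*o + 152
(4) = -6*b^2 - 22*b + 8
(5) = -5.7321*k^5 + 5.5767*k^4 + 9.9134*k^3 - 28.6651*k^2 + 25.8377*k - 9.7726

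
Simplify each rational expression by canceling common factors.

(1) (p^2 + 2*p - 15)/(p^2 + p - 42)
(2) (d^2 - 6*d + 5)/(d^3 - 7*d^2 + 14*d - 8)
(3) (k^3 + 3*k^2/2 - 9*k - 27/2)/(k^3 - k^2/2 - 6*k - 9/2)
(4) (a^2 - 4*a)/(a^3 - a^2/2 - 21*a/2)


(1) = (p^2 + 2*p - 15)/(p^2 + p - 42)
(2) = (d - 5)/(d^2 - 6*d + 8)
(3) = (k + 3)/(k + 1)
(4) = (2*a - 8)/(2*a^2 - a - 21)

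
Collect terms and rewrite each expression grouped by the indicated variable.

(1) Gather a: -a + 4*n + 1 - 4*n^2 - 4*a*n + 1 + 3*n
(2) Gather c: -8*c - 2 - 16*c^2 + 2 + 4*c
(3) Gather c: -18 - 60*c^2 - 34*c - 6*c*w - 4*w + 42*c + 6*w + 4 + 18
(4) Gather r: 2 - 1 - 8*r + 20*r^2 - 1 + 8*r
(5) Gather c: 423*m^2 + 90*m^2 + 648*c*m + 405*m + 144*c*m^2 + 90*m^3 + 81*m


(1) = a*(-4*n - 1) - 4*n^2 + 7*n + 2
(2) = -16*c^2 - 4*c
(3) = -60*c^2 + c*(8 - 6*w) + 2*w + 4
(4) = 20*r^2
(5) = c*(144*m^2 + 648*m) + 90*m^3 + 513*m^2 + 486*m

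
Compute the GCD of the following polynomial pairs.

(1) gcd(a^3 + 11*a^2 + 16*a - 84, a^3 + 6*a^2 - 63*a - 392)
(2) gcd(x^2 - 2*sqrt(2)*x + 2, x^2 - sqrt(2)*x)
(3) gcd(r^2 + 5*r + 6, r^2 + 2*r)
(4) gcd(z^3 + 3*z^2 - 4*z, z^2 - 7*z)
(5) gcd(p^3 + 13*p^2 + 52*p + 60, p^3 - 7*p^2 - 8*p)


(1) = a + 7
(2) = gcd((x - sqrt(2))^2, x*(x - sqrt(2))) = x - sqrt(2)
(3) = r + 2
(4) = gcd(z*(z - 1)*(z + 4), z*(z - 7)) = z
(5) = gcd((p + 2)*(p + 5)*(p + 6), p*(p - 8)*(p + 1)) = 1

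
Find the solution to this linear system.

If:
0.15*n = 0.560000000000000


Then:
n = 3.73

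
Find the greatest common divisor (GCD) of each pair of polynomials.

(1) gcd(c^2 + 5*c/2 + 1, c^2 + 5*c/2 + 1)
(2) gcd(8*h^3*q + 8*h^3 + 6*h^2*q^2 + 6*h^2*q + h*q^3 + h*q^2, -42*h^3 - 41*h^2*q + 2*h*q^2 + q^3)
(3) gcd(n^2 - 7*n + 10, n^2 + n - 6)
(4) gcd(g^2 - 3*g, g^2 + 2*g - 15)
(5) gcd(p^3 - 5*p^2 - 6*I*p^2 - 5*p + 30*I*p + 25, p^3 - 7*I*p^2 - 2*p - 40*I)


(1) = c^2 + 5*c/2 + 1
(2) = 1
(3) = gcd((n - 5)*(n - 2), (n - 2)*(n + 3)) = n - 2
(4) = gcd(g*(g - 3), (g - 3)*(g + 5)) = g - 3
(5) = gcd((p - 5)*(p - 5*I)*(p - I), (p - 5*I)*(p - 4*I)*(p + 2*I)) = p - 5*I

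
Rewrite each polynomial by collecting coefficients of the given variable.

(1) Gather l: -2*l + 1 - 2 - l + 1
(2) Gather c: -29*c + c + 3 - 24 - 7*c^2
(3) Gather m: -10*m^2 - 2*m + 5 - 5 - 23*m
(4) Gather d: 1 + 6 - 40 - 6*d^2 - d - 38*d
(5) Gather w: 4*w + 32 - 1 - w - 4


(1) = -3*l
(2) = -7*c^2 - 28*c - 21
(3) = -10*m^2 - 25*m
(4) = -6*d^2 - 39*d - 33
(5) = 3*w + 27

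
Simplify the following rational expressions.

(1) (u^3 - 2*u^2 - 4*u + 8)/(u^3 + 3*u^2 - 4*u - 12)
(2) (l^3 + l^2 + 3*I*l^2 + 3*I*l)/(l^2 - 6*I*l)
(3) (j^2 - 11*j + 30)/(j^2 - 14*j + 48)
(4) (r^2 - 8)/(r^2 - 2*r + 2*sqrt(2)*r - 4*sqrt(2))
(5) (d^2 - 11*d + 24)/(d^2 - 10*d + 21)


(1) = (u - 2)/(u + 3)
(2) = (l^2 + l*(1 + 3*I) + 3*I)/(l - 6*I)
(3) = (j - 5)/(j - 8)
(4) = (r - 2*sqrt(2))/(r - 2)
(5) = (d - 8)/(d - 7)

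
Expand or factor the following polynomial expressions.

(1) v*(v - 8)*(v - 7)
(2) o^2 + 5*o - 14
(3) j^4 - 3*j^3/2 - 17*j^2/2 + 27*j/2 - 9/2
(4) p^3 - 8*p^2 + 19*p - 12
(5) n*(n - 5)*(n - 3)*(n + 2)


(1) = v^3 - 15*v^2 + 56*v
(2) = (o - 2)*(o + 7)
(3) = (j - 3)*(j - 1)*(j - 1/2)*(j + 3)
(4) = (p - 4)*(p - 3)*(p - 1)
(5) = n^4 - 6*n^3 - n^2 + 30*n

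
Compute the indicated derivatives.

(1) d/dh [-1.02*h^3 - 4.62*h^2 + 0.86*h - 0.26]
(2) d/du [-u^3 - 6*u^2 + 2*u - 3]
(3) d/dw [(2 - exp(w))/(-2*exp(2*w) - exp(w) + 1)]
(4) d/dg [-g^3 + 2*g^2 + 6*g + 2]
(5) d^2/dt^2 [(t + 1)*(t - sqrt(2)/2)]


(1) = -3.06*h^2 - 9.24*h + 0.86
(2) = -3*u^2 - 12*u + 2
(3) = (-(exp(w) - 2)*(4*exp(w) + 1) + 2*exp(2*w) + exp(w) - 1)*exp(w)/(2*exp(2*w) + exp(w) - 1)^2
(4) = -3*g^2 + 4*g + 6
(5) = 2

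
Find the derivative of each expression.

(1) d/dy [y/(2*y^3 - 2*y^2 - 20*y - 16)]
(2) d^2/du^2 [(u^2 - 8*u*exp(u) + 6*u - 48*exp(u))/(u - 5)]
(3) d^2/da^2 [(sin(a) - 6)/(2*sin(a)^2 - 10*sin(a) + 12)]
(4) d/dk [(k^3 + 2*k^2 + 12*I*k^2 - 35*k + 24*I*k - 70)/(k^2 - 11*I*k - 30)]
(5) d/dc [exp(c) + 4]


(1) = (y^3 - y^2 + y*(-3*y^2 + 2*y + 10) - 10*y - 8)/(2*(-y^3 + y^2 + 10*y + 8)^2)
(2) = 2*(-4*u^3*exp(u) + 16*u^2*exp(u) + 228*u*exp(u) - 1128*exp(u) + 55)/(u^3 - 15*u^2 + 75*u - 125)
(3) = (-sin(a)^5 + 19*sin(a)^4 - 52*sin(a)^3 - 60*sin(a)^2 + 288*sin(a) - 168)/(2*(sin(a)^2 - 5*sin(a) + 6)^3)
(4) = (k^4 - 22*I*k^3 + k^2*(77 - 46*I) + k*(20 - 720*I) + 1050 - 1490*I)/(k^4 - 22*I*k^3 - 181*k^2 + 660*I*k + 900)
(5) = exp(c)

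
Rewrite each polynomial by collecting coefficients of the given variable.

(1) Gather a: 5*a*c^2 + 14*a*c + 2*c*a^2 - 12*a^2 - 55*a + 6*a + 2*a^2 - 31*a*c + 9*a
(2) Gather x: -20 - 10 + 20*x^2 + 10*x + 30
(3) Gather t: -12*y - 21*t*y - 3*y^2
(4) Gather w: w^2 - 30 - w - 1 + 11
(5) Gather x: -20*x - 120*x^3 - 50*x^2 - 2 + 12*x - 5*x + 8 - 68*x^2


(1) = a^2*(2*c - 10) + a*(5*c^2 - 17*c - 40)
(2) = 20*x^2 + 10*x
(3) = -21*t*y - 3*y^2 - 12*y
(4) = w^2 - w - 20
(5) = -120*x^3 - 118*x^2 - 13*x + 6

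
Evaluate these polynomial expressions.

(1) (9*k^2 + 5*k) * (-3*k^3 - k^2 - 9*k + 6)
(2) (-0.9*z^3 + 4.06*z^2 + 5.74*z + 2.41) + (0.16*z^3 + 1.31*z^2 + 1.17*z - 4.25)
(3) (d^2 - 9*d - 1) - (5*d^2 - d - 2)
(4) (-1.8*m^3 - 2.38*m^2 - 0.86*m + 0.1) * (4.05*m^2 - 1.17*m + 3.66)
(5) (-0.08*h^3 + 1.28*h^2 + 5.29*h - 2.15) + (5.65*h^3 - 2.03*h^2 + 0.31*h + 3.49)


(1) = -27*k^5 - 24*k^4 - 86*k^3 + 9*k^2 + 30*k
(2) = -0.74*z^3 + 5.37*z^2 + 6.91*z - 1.84
(3) = -4*d^2 - 8*d + 1
(4) = -7.29*m^5 - 7.533*m^4 - 7.2864*m^3 - 7.2996*m^2 - 3.2646*m + 0.366
(5) = 5.57*h^3 - 0.75*h^2 + 5.6*h + 1.34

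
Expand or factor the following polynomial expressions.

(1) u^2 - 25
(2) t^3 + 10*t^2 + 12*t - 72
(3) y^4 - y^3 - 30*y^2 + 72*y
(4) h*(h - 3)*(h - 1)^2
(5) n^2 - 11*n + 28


(1) = (u - 5)*(u + 5)
(2) = (t - 2)*(t + 6)^2
(3) = y*(y - 4)*(y - 3)*(y + 6)
(4) = h^4 - 5*h^3 + 7*h^2 - 3*h
(5) = (n - 7)*(n - 4)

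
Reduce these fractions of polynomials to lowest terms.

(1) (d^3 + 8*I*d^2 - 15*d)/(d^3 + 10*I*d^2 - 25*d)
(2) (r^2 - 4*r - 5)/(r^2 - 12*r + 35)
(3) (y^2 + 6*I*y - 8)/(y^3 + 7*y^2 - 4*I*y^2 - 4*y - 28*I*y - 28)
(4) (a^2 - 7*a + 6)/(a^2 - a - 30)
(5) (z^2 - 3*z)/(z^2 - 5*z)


(1) = (d + 3*I)/(d + 5*I)
(2) = (r + 1)/(r - 7)
(3) = (y^2 + 6*I*y - 8)/(y^3 + y^2*(7 - 4*I) + y*(-4 - 28*I) - 28)
(4) = (a - 1)/(a + 5)
(5) = (z - 3)/(z - 5)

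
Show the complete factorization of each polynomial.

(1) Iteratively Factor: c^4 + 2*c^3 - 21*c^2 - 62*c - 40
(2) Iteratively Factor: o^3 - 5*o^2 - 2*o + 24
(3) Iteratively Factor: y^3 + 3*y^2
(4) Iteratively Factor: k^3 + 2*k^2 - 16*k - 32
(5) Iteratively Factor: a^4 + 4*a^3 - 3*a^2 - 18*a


(1) = (c + 4)*(c^3 - 2*c^2 - 13*c - 10) = (c - 5)*(c + 4)*(c^2 + 3*c + 2) = (c - 5)*(c + 1)*(c + 4)*(c + 2)
(2) = (o + 2)*(o^2 - 7*o + 12) = (o - 4)*(o + 2)*(o - 3)
(3) = (y)*(y^2 + 3*y) = y^2*(y + 3)
(4) = (k - 4)*(k^2 + 6*k + 8) = (k - 4)*(k + 4)*(k + 2)
(5) = (a + 3)*(a^3 + a^2 - 6*a) = (a + 3)^2*(a^2 - 2*a) = a*(a + 3)^2*(a - 2)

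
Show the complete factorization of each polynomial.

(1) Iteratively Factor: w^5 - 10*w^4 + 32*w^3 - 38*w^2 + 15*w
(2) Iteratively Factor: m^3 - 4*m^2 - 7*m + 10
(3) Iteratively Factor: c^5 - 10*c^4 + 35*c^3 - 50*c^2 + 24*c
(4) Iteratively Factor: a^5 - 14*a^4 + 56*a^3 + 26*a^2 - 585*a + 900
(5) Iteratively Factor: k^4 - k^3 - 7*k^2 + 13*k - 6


(1) = (w - 1)*(w^4 - 9*w^3 + 23*w^2 - 15*w) = (w - 1)^2*(w^3 - 8*w^2 + 15*w) = w*(w - 1)^2*(w^2 - 8*w + 15) = w*(w - 5)*(w - 1)^2*(w - 3)
(2) = (m - 5)*(m^2 + m - 2) = (m - 5)*(m - 1)*(m + 2)
(3) = (c - 1)*(c^4 - 9*c^3 + 26*c^2 - 24*c) = (c - 3)*(c - 1)*(c^3 - 6*c^2 + 8*c) = (c - 4)*(c - 3)*(c - 1)*(c^2 - 2*c) = (c - 4)*(c - 3)*(c - 2)*(c - 1)*(c)
(4) = (a + 3)*(a^4 - 17*a^3 + 107*a^2 - 295*a + 300) = (a - 4)*(a + 3)*(a^3 - 13*a^2 + 55*a - 75) = (a - 4)*(a - 3)*(a + 3)*(a^2 - 10*a + 25) = (a - 5)*(a - 4)*(a - 3)*(a + 3)*(a - 5)
(5) = (k - 1)*(k^3 - 7*k + 6) = (k - 1)*(k + 3)*(k^2 - 3*k + 2) = (k - 2)*(k - 1)*(k + 3)*(k - 1)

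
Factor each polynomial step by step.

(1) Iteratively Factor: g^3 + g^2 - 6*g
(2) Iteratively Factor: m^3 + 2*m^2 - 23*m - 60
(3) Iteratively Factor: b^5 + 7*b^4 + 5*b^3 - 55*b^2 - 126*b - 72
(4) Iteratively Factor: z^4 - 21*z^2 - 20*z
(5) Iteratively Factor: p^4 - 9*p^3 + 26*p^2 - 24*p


(1) = (g + 3)*(g^2 - 2*g) = g*(g + 3)*(g - 2)
(2) = (m + 3)*(m^2 - m - 20) = (m + 3)*(m + 4)*(m - 5)
(3) = (b + 2)*(b^4 + 5*b^3 - 5*b^2 - 45*b - 36) = (b + 1)*(b + 2)*(b^3 + 4*b^2 - 9*b - 36) = (b + 1)*(b + 2)*(b + 3)*(b^2 + b - 12) = (b - 3)*(b + 1)*(b + 2)*(b + 3)*(b + 4)
(4) = (z + 4)*(z^3 - 4*z^2 - 5*z) = (z - 5)*(z + 4)*(z^2 + z) = z*(z - 5)*(z + 4)*(z + 1)
(5) = (p - 2)*(p^3 - 7*p^2 + 12*p) = (p - 4)*(p - 2)*(p^2 - 3*p) = p*(p - 4)*(p - 2)*(p - 3)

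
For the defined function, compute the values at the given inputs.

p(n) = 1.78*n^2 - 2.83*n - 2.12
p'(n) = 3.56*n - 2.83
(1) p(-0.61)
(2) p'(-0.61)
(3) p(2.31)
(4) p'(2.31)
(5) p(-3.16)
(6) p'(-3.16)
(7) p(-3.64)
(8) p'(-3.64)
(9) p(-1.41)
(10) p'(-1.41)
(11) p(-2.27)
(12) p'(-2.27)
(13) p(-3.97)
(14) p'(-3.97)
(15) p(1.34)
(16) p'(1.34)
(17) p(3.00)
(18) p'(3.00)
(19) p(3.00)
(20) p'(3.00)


(1) = 0.27
(2) = -5.00
(3) = 0.84
(4) = 5.39
(5) = 24.60
(6) = -14.08
(7) = 31.77
(8) = -15.79
(9) = 5.41
(10) = -7.85
(11) = 13.48
(12) = -10.91
(13) = 37.17
(14) = -16.96
(15) = -2.72
(16) = 1.94
(17) = 5.41
(18) = 7.85
(19) = 5.41
(20) = 7.85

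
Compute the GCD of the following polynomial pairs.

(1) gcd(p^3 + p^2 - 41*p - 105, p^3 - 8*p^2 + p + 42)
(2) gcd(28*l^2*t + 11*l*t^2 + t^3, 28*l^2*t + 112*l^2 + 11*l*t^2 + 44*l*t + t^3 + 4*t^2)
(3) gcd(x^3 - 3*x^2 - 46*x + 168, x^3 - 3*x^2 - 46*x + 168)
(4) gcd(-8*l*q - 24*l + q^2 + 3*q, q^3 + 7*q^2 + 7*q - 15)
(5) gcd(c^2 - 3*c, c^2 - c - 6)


(1) = gcd((p - 7)*(p + 3)*(p + 5), (p - 7)*(p - 3)*(p + 2)) = p - 7
(2) = 28*l^2 + 11*l*t + t^2
(3) = gcd((x - 6)*(x - 4)*(x + 7), (x - 6)*(x - 4)*(x + 7)) = x^3 - 3*x^2 - 46*x + 168
(4) = q + 3
(5) = gcd(c*(c - 3), (c - 3)*(c + 2)) = c - 3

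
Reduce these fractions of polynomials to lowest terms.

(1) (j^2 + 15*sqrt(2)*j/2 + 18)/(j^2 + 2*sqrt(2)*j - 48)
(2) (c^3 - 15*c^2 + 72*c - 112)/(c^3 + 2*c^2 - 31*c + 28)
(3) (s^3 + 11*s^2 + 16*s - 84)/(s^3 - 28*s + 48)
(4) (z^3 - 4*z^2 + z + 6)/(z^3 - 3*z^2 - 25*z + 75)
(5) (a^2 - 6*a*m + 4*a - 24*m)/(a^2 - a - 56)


(1) = (2*j + 3*sqrt(2))/(2*j - 8*sqrt(2))
(2) = (c^2 - 11*c + 28)/(c^2 + 6*c - 7)
(3) = (s + 7)/(s - 4)
(4) = (z^2 - z - 2)/(z^2 - 25)
(5) = (a^2 - 6*a*m + 4*a - 24*m)/(a^2 - a - 56)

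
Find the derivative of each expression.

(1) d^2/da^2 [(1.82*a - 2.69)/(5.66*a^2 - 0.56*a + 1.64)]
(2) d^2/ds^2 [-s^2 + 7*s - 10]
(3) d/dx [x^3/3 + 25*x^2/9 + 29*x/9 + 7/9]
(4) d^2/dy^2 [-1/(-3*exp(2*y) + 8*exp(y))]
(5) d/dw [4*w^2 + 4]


(1) = ((32.4892 - 61.8072*a)*(5.66*a^2 - 0.56*a + 1.64) + (1.82*a - 2.69)*(11.32*a - 0.56)*(22.64*a - 1.12))/(5.66*a^2 - 0.56*a + 1.64)^3
(2) = -2
(3) = x^2 + 50*x/9 + 29/9
(4) = 4*((2 - 3*exp(y))*(3*exp(y) - 8) + 2*(3*exp(y) - 4)^2)*exp(-y)/(3*exp(y) - 8)^3
(5) = 8*w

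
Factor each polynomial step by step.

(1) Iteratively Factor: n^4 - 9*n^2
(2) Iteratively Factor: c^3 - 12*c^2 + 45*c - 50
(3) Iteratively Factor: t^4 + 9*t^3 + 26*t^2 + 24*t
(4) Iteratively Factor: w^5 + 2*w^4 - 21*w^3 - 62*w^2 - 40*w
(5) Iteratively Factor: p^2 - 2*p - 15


(1) = (n - 3)*(n^3 + 3*n^2) = (n - 3)*(n + 3)*(n^2) = n*(n - 3)*(n + 3)*(n)
(2) = (c - 5)*(c^2 - 7*c + 10) = (c - 5)*(c - 2)*(c - 5)
(3) = (t + 4)*(t^3 + 5*t^2 + 6*t) = (t + 3)*(t + 4)*(t^2 + 2*t) = t*(t + 3)*(t + 4)*(t + 2)
(4) = (w)*(w^4 + 2*w^3 - 21*w^2 - 62*w - 40) = w*(w + 2)*(w^3 - 21*w - 20) = w*(w - 5)*(w + 2)*(w^2 + 5*w + 4) = w*(w - 5)*(w + 2)*(w + 4)*(w + 1)
(5) = (p + 3)*(p - 5)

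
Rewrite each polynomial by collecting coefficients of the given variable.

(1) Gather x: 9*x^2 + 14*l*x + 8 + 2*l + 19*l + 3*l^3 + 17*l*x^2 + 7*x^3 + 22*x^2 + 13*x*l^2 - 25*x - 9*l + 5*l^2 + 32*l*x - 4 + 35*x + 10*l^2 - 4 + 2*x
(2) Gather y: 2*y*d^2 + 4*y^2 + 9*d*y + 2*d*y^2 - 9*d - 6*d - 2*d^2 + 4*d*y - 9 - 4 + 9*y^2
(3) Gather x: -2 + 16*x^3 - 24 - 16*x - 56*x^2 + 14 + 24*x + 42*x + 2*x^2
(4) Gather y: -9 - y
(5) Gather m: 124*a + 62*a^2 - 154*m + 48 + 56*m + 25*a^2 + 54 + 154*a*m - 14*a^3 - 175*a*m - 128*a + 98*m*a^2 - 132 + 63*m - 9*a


(1) = 3*l^3 + 15*l^2 + 12*l + 7*x^3 + x^2*(17*l + 31) + x*(13*l^2 + 46*l + 12)
(2) = -2*d^2 - 15*d + y^2*(2*d + 13) + y*(2*d^2 + 13*d) - 13
(3) = 16*x^3 - 54*x^2 + 50*x - 12
(4) = -y - 9
(5) = -14*a^3 + 87*a^2 - 13*a + m*(98*a^2 - 21*a - 35) - 30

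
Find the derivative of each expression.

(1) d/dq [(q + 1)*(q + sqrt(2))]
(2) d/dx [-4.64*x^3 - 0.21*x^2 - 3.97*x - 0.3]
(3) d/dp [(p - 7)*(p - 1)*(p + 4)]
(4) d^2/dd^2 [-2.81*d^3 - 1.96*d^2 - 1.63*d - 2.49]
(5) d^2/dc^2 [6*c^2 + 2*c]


(1) = 2*q + 1 + sqrt(2)
(2) = -13.92*x^2 - 0.42*x - 3.97
(3) = 3*p^2 - 8*p - 25
(4) = -16.86*d - 3.92
(5) = 12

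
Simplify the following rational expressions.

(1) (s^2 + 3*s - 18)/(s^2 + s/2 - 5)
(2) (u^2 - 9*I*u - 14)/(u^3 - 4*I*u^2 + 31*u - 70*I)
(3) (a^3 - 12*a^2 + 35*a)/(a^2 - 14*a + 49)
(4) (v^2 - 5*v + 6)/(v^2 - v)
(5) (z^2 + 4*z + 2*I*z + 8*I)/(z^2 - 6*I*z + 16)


(1) = (2*s^2 + 6*s - 36)/(2*s^2 + s - 10)
(2) = 1/(u + 5*I)
(3) = (a^2 - 5*a)/(a - 7)
(4) = (v^2 - 5*v + 6)/(v^2 - v)
(5) = (z + 4)/(z - 8*I)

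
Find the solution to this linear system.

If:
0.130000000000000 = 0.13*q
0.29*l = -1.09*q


Then:
l = -3.76
q = 1.00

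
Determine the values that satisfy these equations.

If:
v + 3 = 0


Then:
v = -3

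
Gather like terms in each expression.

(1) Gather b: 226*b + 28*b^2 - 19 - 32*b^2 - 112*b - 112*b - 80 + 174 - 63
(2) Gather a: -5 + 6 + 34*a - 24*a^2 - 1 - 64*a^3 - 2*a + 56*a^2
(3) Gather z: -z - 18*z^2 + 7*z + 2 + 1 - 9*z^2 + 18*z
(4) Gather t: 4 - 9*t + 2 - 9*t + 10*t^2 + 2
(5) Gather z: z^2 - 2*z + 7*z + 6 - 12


(1) = -4*b^2 + 2*b + 12
(2) = -64*a^3 + 32*a^2 + 32*a
(3) = -27*z^2 + 24*z + 3
(4) = 10*t^2 - 18*t + 8
(5) = z^2 + 5*z - 6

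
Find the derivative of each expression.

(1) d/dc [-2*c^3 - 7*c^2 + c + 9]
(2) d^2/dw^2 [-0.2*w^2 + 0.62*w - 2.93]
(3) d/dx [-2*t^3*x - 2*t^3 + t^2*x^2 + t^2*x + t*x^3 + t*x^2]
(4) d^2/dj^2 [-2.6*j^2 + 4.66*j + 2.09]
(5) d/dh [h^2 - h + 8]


(1) = -6*c^2 - 14*c + 1
(2) = -0.400000000000000
(3) = t*(-2*t^2 + 2*t*x + t + 3*x^2 + 2*x)
(4) = -5.20000000000000
(5) = 2*h - 1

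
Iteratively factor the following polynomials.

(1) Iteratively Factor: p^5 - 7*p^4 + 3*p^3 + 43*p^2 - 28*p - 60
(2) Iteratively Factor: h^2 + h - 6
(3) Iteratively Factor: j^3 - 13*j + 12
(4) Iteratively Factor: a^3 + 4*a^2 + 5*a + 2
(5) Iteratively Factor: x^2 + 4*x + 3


(1) = (p - 3)*(p^4 - 4*p^3 - 9*p^2 + 16*p + 20) = (p - 5)*(p - 3)*(p^3 + p^2 - 4*p - 4) = (p - 5)*(p - 3)*(p - 2)*(p^2 + 3*p + 2) = (p - 5)*(p - 3)*(p - 2)*(p + 2)*(p + 1)
(2) = (h + 3)*(h - 2)
(3) = (j - 3)*(j^2 + 3*j - 4) = (j - 3)*(j - 1)*(j + 4)
(4) = (a + 1)*(a^2 + 3*a + 2) = (a + 1)^2*(a + 2)
(5) = (x + 3)*(x + 1)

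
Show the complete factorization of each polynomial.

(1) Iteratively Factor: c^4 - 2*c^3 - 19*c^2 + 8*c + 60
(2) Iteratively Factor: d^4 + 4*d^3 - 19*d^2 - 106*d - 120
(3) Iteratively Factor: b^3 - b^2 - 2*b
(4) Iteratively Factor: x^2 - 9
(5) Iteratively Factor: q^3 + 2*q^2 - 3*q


(1) = (c + 3)*(c^3 - 5*c^2 - 4*c + 20) = (c - 5)*(c + 3)*(c^2 - 4) = (c - 5)*(c - 2)*(c + 3)*(c + 2)
(2) = (d + 2)*(d^3 + 2*d^2 - 23*d - 60) = (d - 5)*(d + 2)*(d^2 + 7*d + 12) = (d - 5)*(d + 2)*(d + 4)*(d + 3)
(3) = (b)*(b^2 - b - 2) = b*(b + 1)*(b - 2)
(4) = (x + 3)*(x - 3)
(5) = (q + 3)*(q^2 - q) = (q - 1)*(q + 3)*(q)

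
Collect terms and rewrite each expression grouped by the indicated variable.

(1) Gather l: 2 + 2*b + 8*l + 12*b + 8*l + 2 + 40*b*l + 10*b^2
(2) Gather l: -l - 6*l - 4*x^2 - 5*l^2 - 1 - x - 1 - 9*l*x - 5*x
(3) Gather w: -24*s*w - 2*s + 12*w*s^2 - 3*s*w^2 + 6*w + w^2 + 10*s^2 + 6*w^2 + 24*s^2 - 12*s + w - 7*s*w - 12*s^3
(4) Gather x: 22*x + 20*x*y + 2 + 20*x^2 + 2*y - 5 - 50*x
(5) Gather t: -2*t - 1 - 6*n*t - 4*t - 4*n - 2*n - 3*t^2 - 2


(1) = 10*b^2 + 14*b + l*(40*b + 16) + 4
(2) = -5*l^2 + l*(-9*x - 7) - 4*x^2 - 6*x - 2
(3) = -12*s^3 + 34*s^2 - 14*s + w^2*(7 - 3*s) + w*(12*s^2 - 31*s + 7)
(4) = 20*x^2 + x*(20*y - 28) + 2*y - 3
(5) = -6*n - 3*t^2 + t*(-6*n - 6) - 3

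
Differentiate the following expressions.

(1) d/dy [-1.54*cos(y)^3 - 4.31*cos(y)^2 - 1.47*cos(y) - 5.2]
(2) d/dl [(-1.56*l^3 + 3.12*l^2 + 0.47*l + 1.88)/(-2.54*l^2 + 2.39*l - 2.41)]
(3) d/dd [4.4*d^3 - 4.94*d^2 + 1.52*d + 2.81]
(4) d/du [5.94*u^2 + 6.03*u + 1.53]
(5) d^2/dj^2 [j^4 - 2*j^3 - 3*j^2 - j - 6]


(1) = (4.62*cos(y)^2 + 8.62*cos(y) + 1.47)*sin(y)
(2) = (3.9624*l^4 - 7.4568*l^3 + 19.9294*l^2 - 5.488*l - 5.6259)/(6.4516*l^4 - 12.1412*l^3 + 17.9549*l^2 - 11.5198*l + 5.8081)
(3) = 13.2*d^2 - 9.88*d + 1.52
(4) = 11.88*u + 6.03
(5) = 12*j^2 - 12*j - 6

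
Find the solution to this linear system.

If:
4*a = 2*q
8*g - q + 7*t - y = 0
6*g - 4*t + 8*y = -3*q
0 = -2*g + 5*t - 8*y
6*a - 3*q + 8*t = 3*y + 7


Then:
a = 3/8
g = -7/8
q = 3/4
t = 5/4
y = 1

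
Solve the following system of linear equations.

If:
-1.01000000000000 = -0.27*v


Then:
v = 3.74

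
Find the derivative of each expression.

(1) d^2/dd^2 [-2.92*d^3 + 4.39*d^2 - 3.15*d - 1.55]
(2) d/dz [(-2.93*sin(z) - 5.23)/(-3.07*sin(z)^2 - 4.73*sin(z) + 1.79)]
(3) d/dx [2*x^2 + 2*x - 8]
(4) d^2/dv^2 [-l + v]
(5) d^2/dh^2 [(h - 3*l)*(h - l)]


(1) = 8.78 - 17.52*d
(2) = (-32.1122*sin(z) + 4.49755*cos(2*z) - 34.48015)*cos(z)/(3.07*sin(z)^2 + 4.73*sin(z) - 1.79)^2
(3) = 4*x + 2
(4) = 0
(5) = 2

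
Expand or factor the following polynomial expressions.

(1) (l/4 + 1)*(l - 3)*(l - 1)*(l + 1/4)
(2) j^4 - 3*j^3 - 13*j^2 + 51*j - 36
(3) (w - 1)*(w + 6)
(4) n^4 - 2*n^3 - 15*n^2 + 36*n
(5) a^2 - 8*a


(1) = l^4/4 + l^3/16 - 13*l^2/4 + 35*l/16 + 3/4
(2) = (j - 3)^2*(j - 1)*(j + 4)
(3) = w^2 + 5*w - 6
(4) = n*(n - 3)^2*(n + 4)
(5) = a*(a - 8)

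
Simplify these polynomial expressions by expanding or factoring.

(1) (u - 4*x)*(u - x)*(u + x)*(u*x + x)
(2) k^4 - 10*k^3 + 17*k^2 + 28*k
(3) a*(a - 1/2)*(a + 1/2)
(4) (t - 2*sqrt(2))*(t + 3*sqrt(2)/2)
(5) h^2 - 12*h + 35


(1) = u^4*x - 4*u^3*x^2 + u^3*x - u^2*x^3 - 4*u^2*x^2 + 4*u*x^4 - u*x^3 + 4*x^4
(2) = k*(k - 7)*(k - 4)*(k + 1)
(3) = a^3 - a/4
(4) = t^2 - sqrt(2)*t/2 - 6
(5) = (h - 7)*(h - 5)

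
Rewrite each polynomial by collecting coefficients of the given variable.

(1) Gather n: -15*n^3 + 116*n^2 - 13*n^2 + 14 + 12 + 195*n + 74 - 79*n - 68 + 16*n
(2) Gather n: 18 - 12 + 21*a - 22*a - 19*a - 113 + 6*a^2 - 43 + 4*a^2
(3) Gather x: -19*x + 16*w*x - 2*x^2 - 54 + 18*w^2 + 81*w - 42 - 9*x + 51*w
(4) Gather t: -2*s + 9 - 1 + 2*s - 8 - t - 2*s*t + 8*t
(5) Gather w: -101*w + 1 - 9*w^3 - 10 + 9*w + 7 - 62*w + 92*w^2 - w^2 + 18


(1) = -15*n^3 + 103*n^2 + 132*n + 32
(2) = 10*a^2 - 20*a - 150
(3) = 18*w^2 + 132*w - 2*x^2 + x*(16*w - 28) - 96
(4) = t*(7 - 2*s)
(5) = -9*w^3 + 91*w^2 - 154*w + 16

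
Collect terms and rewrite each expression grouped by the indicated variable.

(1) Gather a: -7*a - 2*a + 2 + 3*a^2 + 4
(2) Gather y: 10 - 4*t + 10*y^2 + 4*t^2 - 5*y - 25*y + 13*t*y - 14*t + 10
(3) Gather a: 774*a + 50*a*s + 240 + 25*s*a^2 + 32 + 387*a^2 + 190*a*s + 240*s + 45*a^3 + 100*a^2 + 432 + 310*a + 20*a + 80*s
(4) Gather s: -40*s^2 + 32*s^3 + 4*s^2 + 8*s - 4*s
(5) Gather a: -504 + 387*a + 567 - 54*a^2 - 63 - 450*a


(1) = 3*a^2 - 9*a + 6
(2) = 4*t^2 - 18*t + 10*y^2 + y*(13*t - 30) + 20
(3) = 45*a^3 + a^2*(25*s + 487) + a*(240*s + 1104) + 320*s + 704
(4) = 32*s^3 - 36*s^2 + 4*s
(5) = -54*a^2 - 63*a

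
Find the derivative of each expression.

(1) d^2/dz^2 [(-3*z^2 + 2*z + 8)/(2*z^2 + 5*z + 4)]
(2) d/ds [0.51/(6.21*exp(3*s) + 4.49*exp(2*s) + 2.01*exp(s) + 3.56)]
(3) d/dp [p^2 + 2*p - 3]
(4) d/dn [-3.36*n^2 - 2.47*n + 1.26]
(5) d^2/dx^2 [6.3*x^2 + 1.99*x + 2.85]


(1) = 4*(19*z^3 + 84*z^2 + 96*z + 24)/(8*z^6 + 60*z^5 + 198*z^4 + 365*z^3 + 396*z^2 + 240*z + 64)
(2) = (-9.5013*exp(2*s) - 4.5798*exp(s) - 1.0251)*exp(s)/(6.21*exp(3*s) + 4.49*exp(2*s) + 2.01*exp(s) + 3.56)^2
(3) = 2*p + 2
(4) = -6.72*n - 2.47
(5) = 12.6000000000000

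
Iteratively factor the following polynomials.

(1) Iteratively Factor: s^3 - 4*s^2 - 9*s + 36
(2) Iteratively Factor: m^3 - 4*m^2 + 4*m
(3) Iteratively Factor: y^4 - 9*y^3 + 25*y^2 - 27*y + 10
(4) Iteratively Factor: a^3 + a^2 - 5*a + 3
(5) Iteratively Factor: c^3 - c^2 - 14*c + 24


(1) = (s + 3)*(s^2 - 7*s + 12) = (s - 4)*(s + 3)*(s - 3)
(2) = (m - 2)*(m^2 - 2*m) = m*(m - 2)*(m - 2)
(3) = (y - 5)*(y^3 - 4*y^2 + 5*y - 2) = (y - 5)*(y - 1)*(y^2 - 3*y + 2) = (y - 5)*(y - 1)^2*(y - 2)
(4) = (a - 1)*(a^2 + 2*a - 3) = (a - 1)^2*(a + 3)
(5) = (c - 3)*(c^2 + 2*c - 8) = (c - 3)*(c + 4)*(c - 2)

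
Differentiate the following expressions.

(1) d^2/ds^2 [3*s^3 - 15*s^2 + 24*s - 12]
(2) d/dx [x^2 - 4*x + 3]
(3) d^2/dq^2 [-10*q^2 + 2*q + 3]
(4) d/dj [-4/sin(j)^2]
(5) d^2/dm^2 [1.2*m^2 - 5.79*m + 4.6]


(1) = 18*s - 30
(2) = 2*x - 4
(3) = -20
(4) = 8*cos(j)/sin(j)^3
(5) = 2.40000000000000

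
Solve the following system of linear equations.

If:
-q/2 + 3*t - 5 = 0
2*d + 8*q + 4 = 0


Then:
d = 38 - 24*t
q = 6*t - 10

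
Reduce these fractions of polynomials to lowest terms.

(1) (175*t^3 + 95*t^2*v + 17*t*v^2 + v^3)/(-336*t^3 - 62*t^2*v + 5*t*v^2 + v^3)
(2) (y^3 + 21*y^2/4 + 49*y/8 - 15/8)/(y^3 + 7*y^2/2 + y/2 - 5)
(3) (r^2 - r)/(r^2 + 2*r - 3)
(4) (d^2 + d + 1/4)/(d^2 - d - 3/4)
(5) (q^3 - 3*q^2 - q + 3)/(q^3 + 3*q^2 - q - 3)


(1) = (-25*t^2 - 10*t*v - v^2)/(48*t^2 + 2*t*v - v^2)
(2) = (4*y^2 + 11*y - 3)/(4*y^2 + 4*y - 8)
(3) = r/(r + 3)
(4) = (2*d + 1)/(2*d - 3)
(5) = (q - 3)/(q + 3)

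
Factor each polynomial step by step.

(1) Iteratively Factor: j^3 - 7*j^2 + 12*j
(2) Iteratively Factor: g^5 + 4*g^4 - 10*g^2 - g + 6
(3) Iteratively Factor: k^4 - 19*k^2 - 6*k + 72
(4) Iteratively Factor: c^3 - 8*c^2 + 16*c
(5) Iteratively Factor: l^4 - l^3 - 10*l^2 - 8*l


(1) = (j)*(j^2 - 7*j + 12) = j*(j - 3)*(j - 4)
(2) = (g + 1)*(g^4 + 3*g^3 - 3*g^2 - 7*g + 6) = (g - 1)*(g + 1)*(g^3 + 4*g^2 + g - 6) = (g - 1)*(g + 1)*(g + 2)*(g^2 + 2*g - 3) = (g - 1)^2*(g + 1)*(g + 2)*(g + 3)
(3) = (k - 4)*(k^3 + 4*k^2 - 3*k - 18) = (k - 4)*(k + 3)*(k^2 + k - 6) = (k - 4)*(k - 2)*(k + 3)*(k + 3)
(4) = (c - 4)*(c^2 - 4*c) = c*(c - 4)*(c - 4)
(5) = (l + 1)*(l^3 - 2*l^2 - 8*l) = l*(l + 1)*(l^2 - 2*l - 8) = l*(l + 1)*(l + 2)*(l - 4)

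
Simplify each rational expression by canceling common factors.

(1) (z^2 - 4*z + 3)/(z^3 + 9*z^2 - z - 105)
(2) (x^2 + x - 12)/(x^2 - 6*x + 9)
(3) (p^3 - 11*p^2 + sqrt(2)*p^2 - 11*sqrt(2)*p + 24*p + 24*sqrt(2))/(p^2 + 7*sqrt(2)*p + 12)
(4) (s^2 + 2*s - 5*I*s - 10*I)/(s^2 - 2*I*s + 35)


(1) = (z - 1)/(z^2 + 12*z + 35)
(2) = (x + 4)/(x - 3)
(3) = (p^2 - 11*p + 24)/(p + 6*sqrt(2))
(4) = (s^2 + s*(2 - 5*I) - 10*I)/(s^2 - 2*I*s + 35)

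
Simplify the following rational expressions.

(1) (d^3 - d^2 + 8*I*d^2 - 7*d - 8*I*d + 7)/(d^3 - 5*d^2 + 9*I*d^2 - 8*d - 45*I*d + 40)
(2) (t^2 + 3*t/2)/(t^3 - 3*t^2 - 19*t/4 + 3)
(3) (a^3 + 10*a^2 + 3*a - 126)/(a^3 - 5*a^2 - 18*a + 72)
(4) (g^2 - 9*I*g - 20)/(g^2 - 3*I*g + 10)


(1) = (d^2 + d*(-1 + 7*I) - 7*I)/(d^2 + d*(-5 + 8*I) - 40*I)
(2) = 2*t/(2*t^2 - 9*t + 4)
(3) = (a^2 + 13*a + 42)/(a^2 - 2*a - 24)
(4) = (g - 4*I)/(g + 2*I)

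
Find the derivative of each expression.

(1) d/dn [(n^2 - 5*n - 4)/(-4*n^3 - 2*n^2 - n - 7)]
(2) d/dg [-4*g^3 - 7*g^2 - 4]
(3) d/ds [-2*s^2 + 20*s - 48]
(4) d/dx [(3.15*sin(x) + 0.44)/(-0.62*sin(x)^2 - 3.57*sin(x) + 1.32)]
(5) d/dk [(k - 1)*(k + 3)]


(1) = (4*n^4 - 40*n^3 - 59*n^2 - 30*n + 31)/(16*n^6 + 16*n^5 + 12*n^4 + 60*n^3 + 29*n^2 + 14*n + 49)
(2) = 2*g*(-6*g - 7)
(3) = 20 - 4*s
(4) = (1.953*sin(x)^2 + 0.5456*sin(x) + 5.7288)*cos(x)/(0.3844*sin(x)^4 + 4.4268*sin(x)^3 + 11.1081*sin(x)^2 - 9.4248*sin(x) + 1.7424)
(5) = 2*k + 2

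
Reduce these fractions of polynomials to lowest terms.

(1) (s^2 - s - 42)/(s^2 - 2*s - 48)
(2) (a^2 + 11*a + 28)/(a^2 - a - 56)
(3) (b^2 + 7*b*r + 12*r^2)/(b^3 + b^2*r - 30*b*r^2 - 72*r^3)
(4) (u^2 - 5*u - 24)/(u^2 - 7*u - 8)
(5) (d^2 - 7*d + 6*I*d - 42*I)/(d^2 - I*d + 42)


(1) = (s - 7)/(s - 8)
(2) = (a + 4)/(a - 8)
(3) = -1/(-b + 6*r)
(4) = (u + 3)/(u + 1)
(5) = (d - 7)/(d - 7*I)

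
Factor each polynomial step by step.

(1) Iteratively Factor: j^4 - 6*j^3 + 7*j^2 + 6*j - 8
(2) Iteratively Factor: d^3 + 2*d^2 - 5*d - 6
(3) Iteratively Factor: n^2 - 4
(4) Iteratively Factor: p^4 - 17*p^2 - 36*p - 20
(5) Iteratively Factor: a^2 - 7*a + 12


(1) = (j + 1)*(j^3 - 7*j^2 + 14*j - 8) = (j - 2)*(j + 1)*(j^2 - 5*j + 4) = (j - 2)*(j - 1)*(j + 1)*(j - 4)
(2) = (d + 3)*(d^2 - d - 2) = (d + 1)*(d + 3)*(d - 2)
(3) = (n + 2)*(n - 2)
(4) = (p - 5)*(p^3 + 5*p^2 + 8*p + 4) = (p - 5)*(p + 2)*(p^2 + 3*p + 2) = (p - 5)*(p + 1)*(p + 2)*(p + 2)
(5) = (a - 3)*(a - 4)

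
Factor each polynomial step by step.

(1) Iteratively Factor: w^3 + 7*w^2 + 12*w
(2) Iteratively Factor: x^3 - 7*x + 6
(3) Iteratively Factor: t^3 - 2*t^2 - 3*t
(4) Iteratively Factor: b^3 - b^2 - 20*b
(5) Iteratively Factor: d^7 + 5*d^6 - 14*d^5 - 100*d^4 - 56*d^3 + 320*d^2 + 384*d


(1) = (w + 3)*(w^2 + 4*w) = (w + 3)*(w + 4)*(w)
(2) = (x - 1)*(x^2 + x - 6) = (x - 1)*(x + 3)*(x - 2)
(3) = (t)*(t^2 - 2*t - 3) = t*(t + 1)*(t - 3)
(4) = (b - 5)*(b^2 + 4*b) = b*(b - 5)*(b + 4)
(5) = (d + 2)*(d^6 + 3*d^5 - 20*d^4 - 60*d^3 + 64*d^2 + 192*d) = (d - 2)*(d + 2)*(d^5 + 5*d^4 - 10*d^3 - 80*d^2 - 96*d) = d*(d - 2)*(d + 2)*(d^4 + 5*d^3 - 10*d^2 - 80*d - 96) = d*(d - 2)*(d + 2)*(d + 3)*(d^3 + 2*d^2 - 16*d - 32) = d*(d - 2)*(d + 2)*(d + 3)*(d + 4)*(d^2 - 2*d - 8) = d*(d - 4)*(d - 2)*(d + 2)*(d + 3)*(d + 4)*(d + 2)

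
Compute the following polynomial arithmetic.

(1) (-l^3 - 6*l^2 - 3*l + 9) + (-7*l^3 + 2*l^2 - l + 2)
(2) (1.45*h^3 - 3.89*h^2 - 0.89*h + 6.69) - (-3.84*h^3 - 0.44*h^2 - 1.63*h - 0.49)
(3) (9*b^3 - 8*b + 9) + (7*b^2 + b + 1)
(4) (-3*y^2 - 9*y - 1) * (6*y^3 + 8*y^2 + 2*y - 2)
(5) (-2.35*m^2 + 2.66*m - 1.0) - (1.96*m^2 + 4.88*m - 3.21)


(1) = -8*l^3 - 4*l^2 - 4*l + 11
(2) = 5.29*h^3 - 3.45*h^2 + 0.74*h + 7.18
(3) = 9*b^3 + 7*b^2 - 7*b + 10
(4) = -18*y^5 - 78*y^4 - 84*y^3 - 20*y^2 + 16*y + 2
(5) = -4.31*m^2 - 2.22*m + 2.21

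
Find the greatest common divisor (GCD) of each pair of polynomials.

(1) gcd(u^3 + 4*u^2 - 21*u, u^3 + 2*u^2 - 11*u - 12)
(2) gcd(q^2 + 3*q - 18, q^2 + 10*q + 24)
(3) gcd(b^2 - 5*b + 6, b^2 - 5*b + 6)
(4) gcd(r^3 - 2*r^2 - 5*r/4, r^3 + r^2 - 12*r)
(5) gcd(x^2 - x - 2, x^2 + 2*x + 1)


(1) = gcd(u*(u - 3)*(u + 7), (u - 3)*(u + 1)*(u + 4)) = u - 3
(2) = q + 6
(3) = b^2 - 5*b + 6
(4) = r
(5) = gcd((x - 2)*(x + 1), (x + 1)^2) = x + 1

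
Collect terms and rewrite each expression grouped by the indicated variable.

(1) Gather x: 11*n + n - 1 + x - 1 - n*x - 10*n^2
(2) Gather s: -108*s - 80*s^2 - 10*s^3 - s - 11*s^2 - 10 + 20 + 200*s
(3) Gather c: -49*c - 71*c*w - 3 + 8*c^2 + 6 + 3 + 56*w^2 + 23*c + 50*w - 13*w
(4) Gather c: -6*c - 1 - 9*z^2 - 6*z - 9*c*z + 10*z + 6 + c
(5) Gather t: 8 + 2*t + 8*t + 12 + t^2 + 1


(1) = -10*n^2 + 12*n + x*(1 - n) - 2
(2) = -10*s^3 - 91*s^2 + 91*s + 10
(3) = 8*c^2 + c*(-71*w - 26) + 56*w^2 + 37*w + 6
(4) = c*(-9*z - 5) - 9*z^2 + 4*z + 5
(5) = t^2 + 10*t + 21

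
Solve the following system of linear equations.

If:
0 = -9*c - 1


Then:
c = -1/9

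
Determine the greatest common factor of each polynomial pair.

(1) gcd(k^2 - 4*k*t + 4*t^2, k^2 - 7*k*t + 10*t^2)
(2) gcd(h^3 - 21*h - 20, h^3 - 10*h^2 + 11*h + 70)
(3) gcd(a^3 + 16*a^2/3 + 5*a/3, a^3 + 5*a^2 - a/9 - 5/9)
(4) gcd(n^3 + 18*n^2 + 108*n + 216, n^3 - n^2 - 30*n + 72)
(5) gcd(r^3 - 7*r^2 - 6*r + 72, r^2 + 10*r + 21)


(1) = gcd((k - 2*t)^2, (k - 5*t)*(k - 2*t)) = -k + 2*t
(2) = gcd((h - 5)*(h + 1)*(h + 4), (h - 7)*(h - 5)*(h + 2)) = h - 5
(3) = gcd(a*(a + 1/3)*(a + 5), (a - 1/3)*(a + 1/3)*(a + 5)) = a^2 + 16*a/3 + 5/3
(4) = gcd((n + 6)^3, (n - 4)*(n - 3)*(n + 6)) = n + 6
(5) = gcd((r - 6)*(r - 4)*(r + 3), (r + 3)*(r + 7)) = r + 3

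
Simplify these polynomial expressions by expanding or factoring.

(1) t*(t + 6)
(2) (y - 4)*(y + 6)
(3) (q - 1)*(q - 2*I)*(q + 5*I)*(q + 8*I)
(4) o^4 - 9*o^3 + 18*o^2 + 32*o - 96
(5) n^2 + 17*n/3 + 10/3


(1) = t^2 + 6*t
(2) = y^2 + 2*y - 24
(3) = q^4 - q^3 + 11*I*q^3 - 14*q^2 - 11*I*q^2 + 14*q + 80*I*q - 80*I
(4) = (o - 4)^2*(o - 3)*(o + 2)
(5) = (n + 2/3)*(n + 5)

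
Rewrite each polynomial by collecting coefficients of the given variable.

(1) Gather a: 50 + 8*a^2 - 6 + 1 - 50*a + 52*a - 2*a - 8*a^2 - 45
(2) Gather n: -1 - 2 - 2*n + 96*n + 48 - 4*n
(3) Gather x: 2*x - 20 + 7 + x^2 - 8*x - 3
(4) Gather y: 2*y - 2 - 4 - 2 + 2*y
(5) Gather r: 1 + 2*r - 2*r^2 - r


(1) = 0
(2) = 90*n + 45
(3) = x^2 - 6*x - 16
(4) = 4*y - 8
(5) = -2*r^2 + r + 1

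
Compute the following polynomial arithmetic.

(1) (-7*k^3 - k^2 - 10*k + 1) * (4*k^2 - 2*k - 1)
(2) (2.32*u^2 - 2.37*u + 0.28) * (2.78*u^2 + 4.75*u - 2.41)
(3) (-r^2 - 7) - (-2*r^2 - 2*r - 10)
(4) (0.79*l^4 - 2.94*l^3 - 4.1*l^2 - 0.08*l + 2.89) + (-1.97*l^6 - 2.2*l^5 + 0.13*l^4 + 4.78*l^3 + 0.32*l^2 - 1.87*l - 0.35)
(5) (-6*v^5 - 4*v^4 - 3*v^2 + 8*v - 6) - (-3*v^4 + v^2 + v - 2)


(1) = -28*k^5 + 10*k^4 - 31*k^3 + 25*k^2 + 8*k - 1
(2) = 6.4496*u^4 + 4.4314*u^3 - 16.0703*u^2 + 7.0417*u - 0.6748
(3) = r^2 + 2*r + 3
(4) = -1.97*l^6 - 2.2*l^5 + 0.92*l^4 + 1.84*l^3 - 3.78*l^2 - 1.95*l + 2.54
(5) = -6*v^5 - v^4 - 4*v^2 + 7*v - 4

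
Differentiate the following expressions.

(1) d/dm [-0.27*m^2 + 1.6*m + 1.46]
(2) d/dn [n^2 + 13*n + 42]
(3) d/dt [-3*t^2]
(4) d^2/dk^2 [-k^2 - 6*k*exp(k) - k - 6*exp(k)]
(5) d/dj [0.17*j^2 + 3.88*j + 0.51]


(1) = 1.6 - 0.54*m
(2) = 2*n + 13
(3) = -6*t
(4) = -6*k*exp(k) - 18*exp(k) - 2
(5) = 0.34*j + 3.88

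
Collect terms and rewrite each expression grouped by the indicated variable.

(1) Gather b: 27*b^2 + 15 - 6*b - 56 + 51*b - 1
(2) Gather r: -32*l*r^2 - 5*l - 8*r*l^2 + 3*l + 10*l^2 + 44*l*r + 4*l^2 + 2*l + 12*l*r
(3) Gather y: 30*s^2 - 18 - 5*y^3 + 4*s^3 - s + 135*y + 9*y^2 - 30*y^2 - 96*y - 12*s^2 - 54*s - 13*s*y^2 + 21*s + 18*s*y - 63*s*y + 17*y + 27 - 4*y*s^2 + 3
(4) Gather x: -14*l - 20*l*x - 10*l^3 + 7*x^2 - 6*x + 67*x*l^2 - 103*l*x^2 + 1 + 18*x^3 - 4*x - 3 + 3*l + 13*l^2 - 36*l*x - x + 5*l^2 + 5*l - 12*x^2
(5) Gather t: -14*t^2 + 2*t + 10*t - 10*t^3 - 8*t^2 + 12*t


(1) = 27*b^2 + 45*b - 42
(2) = 14*l^2 - 32*l*r^2 + r*(-8*l^2 + 56*l)
(3) = 4*s^3 + 18*s^2 - 34*s - 5*y^3 + y^2*(-13*s - 21) + y*(-4*s^2 - 45*s + 56) + 12
(4) = -10*l^3 + 18*l^2 - 6*l + 18*x^3 + x^2*(-103*l - 5) + x*(67*l^2 - 56*l - 11) - 2
(5) = -10*t^3 - 22*t^2 + 24*t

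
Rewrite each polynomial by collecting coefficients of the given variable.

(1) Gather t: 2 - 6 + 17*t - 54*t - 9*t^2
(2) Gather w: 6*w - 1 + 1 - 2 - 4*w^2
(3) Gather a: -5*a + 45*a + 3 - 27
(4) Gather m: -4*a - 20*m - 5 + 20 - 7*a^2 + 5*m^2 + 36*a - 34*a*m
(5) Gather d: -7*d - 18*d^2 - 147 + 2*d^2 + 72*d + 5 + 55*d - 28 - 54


(1) = -9*t^2 - 37*t - 4
(2) = -4*w^2 + 6*w - 2
(3) = 40*a - 24
(4) = -7*a^2 + 32*a + 5*m^2 + m*(-34*a - 20) + 15
(5) = -16*d^2 + 120*d - 224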